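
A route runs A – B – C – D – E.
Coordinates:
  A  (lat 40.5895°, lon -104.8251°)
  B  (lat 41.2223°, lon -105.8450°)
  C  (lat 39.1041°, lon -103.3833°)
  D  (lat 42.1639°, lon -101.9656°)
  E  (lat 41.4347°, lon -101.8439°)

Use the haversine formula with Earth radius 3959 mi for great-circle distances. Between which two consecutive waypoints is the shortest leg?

D–E

Leg distances:
A→B: 68.9 mi
B→C: 195.7 mi
C→D: 224.1 mi
D→E: 50.8 mi
The shortest leg is D–E at 50.8 mi.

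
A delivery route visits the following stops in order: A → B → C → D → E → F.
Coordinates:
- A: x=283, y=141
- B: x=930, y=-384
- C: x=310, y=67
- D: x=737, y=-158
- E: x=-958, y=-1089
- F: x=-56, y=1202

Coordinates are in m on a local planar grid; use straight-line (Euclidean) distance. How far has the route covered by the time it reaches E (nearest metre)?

4016 m

Leg distances:
A→B: 833.2 m  (cumulative 833.2 m)
B→C: 766.7 m  (cumulative 1599.9 m)
C→D: 482.7 m  (cumulative 2082.5 m)
D→E: 1933.9 m  (cumulative 4016.4 m)
Cumulative distance at E ≈ 4016 m.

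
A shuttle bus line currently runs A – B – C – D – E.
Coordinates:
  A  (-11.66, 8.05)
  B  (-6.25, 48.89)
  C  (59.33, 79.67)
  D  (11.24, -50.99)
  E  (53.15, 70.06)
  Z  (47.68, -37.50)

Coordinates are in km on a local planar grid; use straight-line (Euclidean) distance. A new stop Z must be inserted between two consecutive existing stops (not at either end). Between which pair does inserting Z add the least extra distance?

Added distance for inserting Z between each consecutive pair:
A–B: 135.5 km
B–C: 147.1 km
C–D: 17.4 km
D–E: 18.5 km
Smallest added distance is 17.4 km, inserting between C and D.

between C and D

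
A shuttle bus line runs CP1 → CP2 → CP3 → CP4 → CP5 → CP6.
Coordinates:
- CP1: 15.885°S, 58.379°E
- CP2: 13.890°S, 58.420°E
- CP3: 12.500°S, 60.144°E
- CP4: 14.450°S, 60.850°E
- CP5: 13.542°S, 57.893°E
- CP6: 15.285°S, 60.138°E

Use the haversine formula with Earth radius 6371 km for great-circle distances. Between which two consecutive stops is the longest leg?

CP4–CP5

Leg distances:
CP1→CP2: 221.9 km
CP2→CP3: 242.3 km
CP3→CP4: 229.9 km
CP4→CP5: 334.6 km
CP5→CP6: 309.9 km
The longest leg is CP4–CP5 at 334.6 km.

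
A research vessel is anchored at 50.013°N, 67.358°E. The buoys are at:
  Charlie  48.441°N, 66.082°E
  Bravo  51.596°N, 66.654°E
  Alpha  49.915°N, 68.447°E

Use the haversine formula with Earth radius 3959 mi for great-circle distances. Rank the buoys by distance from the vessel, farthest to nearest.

Distances from the vessel:
Charlie 48.441°N, 66.082°E: 122.9 mi
Bravo 51.596°N, 66.654°E: 113.6 mi
Alpha 49.915°N, 68.447°E: 48.9 mi

Charlie, Bravo, Alpha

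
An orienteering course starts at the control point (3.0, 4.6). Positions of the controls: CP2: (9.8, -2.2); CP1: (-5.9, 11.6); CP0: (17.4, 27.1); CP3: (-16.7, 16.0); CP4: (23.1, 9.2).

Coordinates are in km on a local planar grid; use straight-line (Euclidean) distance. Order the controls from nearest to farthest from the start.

CP2, CP1, CP4, CP3, CP0

Distance from the start at (3.0, 4.6) to each:
CP2 (9.8, -2.2): 9.6 km
CP1 (-5.9, 11.6): 11.3 km
CP4 (23.1, 9.2): 20.6 km
CP3 (-16.7, 16.0): 22.8 km
CP0 (17.4, 27.1): 26.7 km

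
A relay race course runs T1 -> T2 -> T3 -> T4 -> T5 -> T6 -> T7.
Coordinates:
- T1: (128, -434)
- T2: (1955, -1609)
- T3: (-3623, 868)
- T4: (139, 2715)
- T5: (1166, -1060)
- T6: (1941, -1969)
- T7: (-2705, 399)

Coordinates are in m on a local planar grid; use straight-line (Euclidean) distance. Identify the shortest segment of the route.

Leg distances:
T1→T2: 2172.2 m
T2→T3: 6103.2 m
T3→T4: 4190.9 m
T4→T5: 3912.2 m
T5→T6: 1194.5 m
T6→T7: 5214.7 m
The shortest leg is T5–T6 at 1194.5 m.

T5–T6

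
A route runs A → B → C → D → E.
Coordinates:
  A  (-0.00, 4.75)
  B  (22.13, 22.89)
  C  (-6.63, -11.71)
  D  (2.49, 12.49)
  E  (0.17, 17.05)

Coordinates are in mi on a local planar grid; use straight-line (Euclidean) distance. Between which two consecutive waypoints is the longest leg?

Leg distances:
A→B: 28.6 mi
B→C: 45.0 mi
C→D: 25.9 mi
D→E: 5.1 mi
The longest leg is B–C at 45.0 mi.

B–C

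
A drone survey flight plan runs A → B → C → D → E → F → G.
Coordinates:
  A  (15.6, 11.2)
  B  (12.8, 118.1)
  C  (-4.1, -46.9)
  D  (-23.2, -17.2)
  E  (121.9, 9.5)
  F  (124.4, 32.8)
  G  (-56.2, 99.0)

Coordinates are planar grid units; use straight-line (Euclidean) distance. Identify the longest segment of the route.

F–G

Leg distances:
A→B: 106.9
B→C: 165.9
C→D: 35.3
D→E: 147.5
E→F: 23.4
F→G: 192.4
The longest leg is F–G at 192.4.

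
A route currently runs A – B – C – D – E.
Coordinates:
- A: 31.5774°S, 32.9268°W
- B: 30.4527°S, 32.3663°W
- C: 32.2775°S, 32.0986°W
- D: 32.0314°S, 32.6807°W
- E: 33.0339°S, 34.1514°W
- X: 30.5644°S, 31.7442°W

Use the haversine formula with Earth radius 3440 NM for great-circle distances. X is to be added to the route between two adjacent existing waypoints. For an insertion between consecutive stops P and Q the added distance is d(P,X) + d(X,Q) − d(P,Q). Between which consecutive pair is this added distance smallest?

Added distance for inserting X between each consecutive pair:
A–B: 45.5 NM
B–C: 26.9 NM
C–D: 171.7 NM
D–E: 197.1 NM
Smallest added distance is 26.9 NM, inserting between B and C.

between B and C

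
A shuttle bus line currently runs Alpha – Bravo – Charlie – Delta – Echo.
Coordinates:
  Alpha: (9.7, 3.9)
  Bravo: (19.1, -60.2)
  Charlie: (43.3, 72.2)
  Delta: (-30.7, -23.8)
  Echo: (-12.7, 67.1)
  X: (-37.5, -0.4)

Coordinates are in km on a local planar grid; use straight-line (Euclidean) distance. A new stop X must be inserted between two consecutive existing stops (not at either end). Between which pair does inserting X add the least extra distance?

Added distance for inserting X between each consecutive pair:
Alpha–Bravo: 64.9 km
Bravo–Charlie: 56.4 km
Charlie–Delta: 11.8 km
Delta–Echo: 3.6 km
Smallest added distance is 3.6 km, inserting between Delta and Echo.

between Delta and Echo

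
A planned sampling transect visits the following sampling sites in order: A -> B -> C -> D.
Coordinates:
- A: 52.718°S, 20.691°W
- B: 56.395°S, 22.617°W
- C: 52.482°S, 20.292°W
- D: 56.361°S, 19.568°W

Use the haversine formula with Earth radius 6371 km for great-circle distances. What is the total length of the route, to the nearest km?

Leg distances:
A→B: 427.3 km  (cumulative 427.3 km)
B→C: 460.3 km  (cumulative 887.5 km)
C→D: 433.9 km  (cumulative 1321.4 km)
Total route length ≈ 1321 km.

1321 km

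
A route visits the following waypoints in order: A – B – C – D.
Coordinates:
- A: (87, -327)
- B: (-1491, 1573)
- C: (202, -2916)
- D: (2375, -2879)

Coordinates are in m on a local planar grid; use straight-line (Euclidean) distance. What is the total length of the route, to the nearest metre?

9441 m

Leg distances:
A→B: 2469.8 m  (cumulative 2469.8 m)
B→C: 4797.6 m  (cumulative 7267.5 m)
C→D: 2173.3 m  (cumulative 9440.8 m)
Total route length ≈ 9441 m.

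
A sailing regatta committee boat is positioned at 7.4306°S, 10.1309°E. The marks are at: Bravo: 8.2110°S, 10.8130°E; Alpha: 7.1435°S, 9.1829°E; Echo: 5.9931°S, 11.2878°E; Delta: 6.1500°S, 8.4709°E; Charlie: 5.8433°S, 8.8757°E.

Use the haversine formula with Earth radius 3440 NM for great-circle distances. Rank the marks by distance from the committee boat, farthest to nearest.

Delta, Charlie, Echo, Bravo, Alpha

Computing each great-circle distance from 7.4306°S, 10.1309°E:
Delta 6.1500°S, 8.4709°E: 125.3 NM
Charlie 5.8433°S, 8.8757°E: 121.2 NM
Echo 5.9931°S, 11.2878°E: 110.5 NM
Bravo 8.2110°S, 10.8130°E: 62.0 NM
Alpha 7.1435°S, 9.1829°E: 59.0 NM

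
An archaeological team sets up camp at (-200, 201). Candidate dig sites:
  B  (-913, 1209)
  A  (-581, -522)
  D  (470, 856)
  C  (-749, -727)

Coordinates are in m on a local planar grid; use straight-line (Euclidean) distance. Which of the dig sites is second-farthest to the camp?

Distance to each, sorted:
B: 1234.7 m
C: 1078.2 m
D: 937.0 m
A: 817.2 m
The second-farthest is C at 1078.2 m.

C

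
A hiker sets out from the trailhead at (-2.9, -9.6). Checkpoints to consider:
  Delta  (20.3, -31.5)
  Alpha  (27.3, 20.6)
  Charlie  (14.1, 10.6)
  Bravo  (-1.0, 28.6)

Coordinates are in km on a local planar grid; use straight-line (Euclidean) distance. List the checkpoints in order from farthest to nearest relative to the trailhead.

Alpha, Bravo, Delta, Charlie

Distances from the trailhead:
Alpha (27.3, 20.6): 42.7 km
Bravo (-1.0, 28.6): 38.2 km
Delta (20.3, -31.5): 31.9 km
Charlie (14.1, 10.6): 26.4 km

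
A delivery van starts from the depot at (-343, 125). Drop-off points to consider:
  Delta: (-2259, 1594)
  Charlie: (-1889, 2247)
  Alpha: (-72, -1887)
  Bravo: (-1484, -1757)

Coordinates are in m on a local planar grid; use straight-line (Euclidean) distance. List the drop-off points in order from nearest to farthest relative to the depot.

Alpha, Bravo, Delta, Charlie

Computing each straight-line distance from (-343, 125):
Alpha (-72, -1887): 2030.2 m
Bravo (-1484, -1757): 2200.9 m
Delta (-2259, 1594): 2414.3 m
Charlie (-1889, 2247): 2625.5 m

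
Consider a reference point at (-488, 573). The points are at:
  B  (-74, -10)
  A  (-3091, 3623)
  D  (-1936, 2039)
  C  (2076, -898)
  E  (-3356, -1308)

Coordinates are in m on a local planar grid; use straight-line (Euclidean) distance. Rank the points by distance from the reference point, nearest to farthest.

B, D, C, E, A

Distance from the reference point at (-488, 573) to each:
B (-74, -10): 715.0 m
D (-1936, 2039): 2060.5 m
C (2076, -898): 2956.0 m
E (-3356, -1308): 3429.8 m
A (-3091, 3623): 4009.8 m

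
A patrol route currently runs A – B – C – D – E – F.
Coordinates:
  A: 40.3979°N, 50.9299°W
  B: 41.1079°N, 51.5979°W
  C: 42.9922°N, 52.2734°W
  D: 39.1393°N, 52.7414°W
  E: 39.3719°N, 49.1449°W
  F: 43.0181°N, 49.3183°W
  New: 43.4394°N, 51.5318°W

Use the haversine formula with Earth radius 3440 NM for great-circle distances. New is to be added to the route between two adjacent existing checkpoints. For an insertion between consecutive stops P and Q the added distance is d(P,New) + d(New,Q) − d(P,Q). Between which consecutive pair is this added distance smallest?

Added distance for inserting New between each consecutive pair:
A–B: 272.2 NM
B–C: 65.1 NM
C–D: 73.7 NM
D–E: 362.9 NM
E–F: 147.8 NM
Smallest added distance is 65.1 NM, inserting between B and C.

between B and C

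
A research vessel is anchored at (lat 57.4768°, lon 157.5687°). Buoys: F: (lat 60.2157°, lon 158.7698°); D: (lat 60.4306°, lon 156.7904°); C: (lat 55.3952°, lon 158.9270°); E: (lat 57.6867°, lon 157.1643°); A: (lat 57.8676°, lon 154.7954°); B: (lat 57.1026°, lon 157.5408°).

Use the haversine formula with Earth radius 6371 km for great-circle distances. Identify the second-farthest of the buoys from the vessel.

F

Distance to each, sorted:
D: 331.5 km
F: 312.3 km
C: 246.1 km
A: 170.5 km
B: 41.6 km
E: 33.6 km
The second-farthest is F at 312.3 km.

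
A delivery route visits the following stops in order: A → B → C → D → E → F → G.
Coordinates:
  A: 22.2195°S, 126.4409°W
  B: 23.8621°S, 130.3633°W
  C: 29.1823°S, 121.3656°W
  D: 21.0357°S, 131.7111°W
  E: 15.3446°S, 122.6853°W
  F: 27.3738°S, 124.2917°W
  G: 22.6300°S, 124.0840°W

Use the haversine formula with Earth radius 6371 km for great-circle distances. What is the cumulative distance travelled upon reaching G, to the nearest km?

Leg distances:
A→B: 440.9 km  (cumulative 440.9 km)
B→C: 1072.4 km  (cumulative 1513.3 km)
C→D: 1379.2 km  (cumulative 2892.5 km)
D→E: 1143.8 km  (cumulative 4036.3 km)
E→F: 1347.8 km  (cumulative 5384.2 km)
F→G: 527.9 km  (cumulative 5912.1 km)
Cumulative distance at G ≈ 5912 km.

5912 km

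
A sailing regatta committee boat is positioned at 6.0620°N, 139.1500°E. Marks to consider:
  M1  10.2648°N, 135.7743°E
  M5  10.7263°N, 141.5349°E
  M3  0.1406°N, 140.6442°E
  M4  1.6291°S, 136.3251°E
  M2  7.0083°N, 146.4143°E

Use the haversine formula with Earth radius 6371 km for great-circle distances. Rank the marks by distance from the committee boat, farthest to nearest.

Computing each great-circle distance from 6.0620°N, 139.1500°E:
M4 1.6291°S, 136.3251°E: 910.9 km
M2 7.0083°N, 146.4143°E: 809.4 km
M3 0.1406°N, 140.6442°E: 679.0 km
M1 10.2648°N, 135.7743°E: 597.0 km
M5 10.7263°N, 141.5349°E: 581.2 km

M4, M2, M3, M1, M5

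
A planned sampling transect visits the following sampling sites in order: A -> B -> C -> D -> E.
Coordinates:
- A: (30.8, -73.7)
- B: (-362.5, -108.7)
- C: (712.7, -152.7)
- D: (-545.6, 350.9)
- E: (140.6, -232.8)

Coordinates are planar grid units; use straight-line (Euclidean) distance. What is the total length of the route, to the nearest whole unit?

Leg distances:
A→B: 394.9  (cumulative 394.9)
B→C: 1076.1  (cumulative 1471.0)
C→D: 1355.3  (cumulative 2826.3)
D→E: 900.9  (cumulative 3727.2)
Total route length ≈ 3727.

3727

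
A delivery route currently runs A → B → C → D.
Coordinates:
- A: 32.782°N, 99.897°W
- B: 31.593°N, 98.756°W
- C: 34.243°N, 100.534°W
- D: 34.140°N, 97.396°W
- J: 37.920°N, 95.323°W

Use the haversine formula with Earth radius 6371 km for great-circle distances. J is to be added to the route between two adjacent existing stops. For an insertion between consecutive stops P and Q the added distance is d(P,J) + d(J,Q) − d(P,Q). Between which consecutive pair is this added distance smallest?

between C and D

Added distance for inserting J between each consecutive pair:
A–B: 1305.6 km
B–C: 1053.4 km
C–D: 792.4 km
Smallest added distance is 792.4 km, inserting between C and D.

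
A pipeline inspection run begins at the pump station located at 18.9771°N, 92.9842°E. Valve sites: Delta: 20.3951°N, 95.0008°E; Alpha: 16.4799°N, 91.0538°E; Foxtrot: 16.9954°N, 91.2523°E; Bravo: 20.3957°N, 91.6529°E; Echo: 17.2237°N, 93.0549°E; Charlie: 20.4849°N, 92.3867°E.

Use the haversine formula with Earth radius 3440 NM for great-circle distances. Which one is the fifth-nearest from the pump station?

Foxtrot

Distance to each, sorted:
Charlie: 96.6 NM
Echo: 105.4 NM
Bravo: 113.7 NM
Delta: 142.3 NM
Foxtrot: 154.7 NM
Alpha: 186.2 NM
The fifth-nearest is Foxtrot at 154.7 NM.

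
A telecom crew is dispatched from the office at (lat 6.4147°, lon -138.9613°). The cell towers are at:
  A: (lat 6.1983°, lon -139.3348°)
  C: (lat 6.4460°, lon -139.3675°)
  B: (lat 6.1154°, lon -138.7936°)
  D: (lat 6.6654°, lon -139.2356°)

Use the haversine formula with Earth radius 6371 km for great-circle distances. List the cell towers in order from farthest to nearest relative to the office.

Computing each great-circle distance from (lat 6.4147°, lon -138.9613°):
A (lat 6.1983°, lon -139.3348°): 47.8 km
C (lat 6.4460°, lon -139.3675°): 45.0 km
D (lat 6.6654°, lon -139.2356°): 41.2 km
B (lat 6.1154°, lon -138.7936°): 38.1 km

A, C, D, B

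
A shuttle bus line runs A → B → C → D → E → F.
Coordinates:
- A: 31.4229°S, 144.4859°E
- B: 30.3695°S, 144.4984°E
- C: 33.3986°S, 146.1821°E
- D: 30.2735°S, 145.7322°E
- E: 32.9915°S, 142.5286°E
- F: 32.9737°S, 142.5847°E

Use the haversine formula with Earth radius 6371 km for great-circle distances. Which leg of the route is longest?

D–E

Leg distances:
A→B: 117.1 km
B→C: 372.4 km
C→D: 350.1 km
D→E: 428.1 km
E→F: 5.6 km
The longest leg is D–E at 428.1 km.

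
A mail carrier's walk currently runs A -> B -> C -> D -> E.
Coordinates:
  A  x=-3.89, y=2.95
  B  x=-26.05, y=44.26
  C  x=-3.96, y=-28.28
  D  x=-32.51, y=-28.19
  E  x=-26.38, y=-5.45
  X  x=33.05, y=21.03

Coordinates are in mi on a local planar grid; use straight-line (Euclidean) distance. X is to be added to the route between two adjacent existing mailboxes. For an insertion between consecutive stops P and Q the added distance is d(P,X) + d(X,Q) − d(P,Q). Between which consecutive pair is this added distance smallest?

Added distance for inserting X between each consecutive pair:
A–B: 57.8 mi
B–C: 49.3 mi
C–D: 115.1 mi
D–E: 123.5 mi
Smallest added distance is 49.3 mi, inserting between B and C.

between B and C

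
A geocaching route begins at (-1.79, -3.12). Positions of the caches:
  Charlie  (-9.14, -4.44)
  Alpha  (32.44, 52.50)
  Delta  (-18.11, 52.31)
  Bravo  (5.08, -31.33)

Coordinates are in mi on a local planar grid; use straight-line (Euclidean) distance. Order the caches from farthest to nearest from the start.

Alpha, Delta, Bravo, Charlie

Computing each straight-line distance from (-1.79, -3.12):
Alpha (32.44, 52.50): 65.3 mi
Delta (-18.11, 52.31): 57.8 mi
Bravo (5.08, -31.33): 29.0 mi
Charlie (-9.14, -4.44): 7.5 mi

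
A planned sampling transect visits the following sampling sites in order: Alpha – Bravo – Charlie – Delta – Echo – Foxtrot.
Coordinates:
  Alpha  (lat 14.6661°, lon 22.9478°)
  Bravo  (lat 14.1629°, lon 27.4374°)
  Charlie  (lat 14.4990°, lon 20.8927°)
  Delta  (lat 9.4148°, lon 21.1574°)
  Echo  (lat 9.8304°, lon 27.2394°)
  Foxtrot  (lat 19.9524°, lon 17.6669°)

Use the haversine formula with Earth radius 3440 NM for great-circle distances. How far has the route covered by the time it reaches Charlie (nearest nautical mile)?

644 NM

Leg distances:
Alpha→Bravo: 262.8 NM  (cumulative 262.8 NM)
Bravo→Charlie: 381.2 NM  (cumulative 644.0 NM)
Cumulative distance at Charlie ≈ 644 NM.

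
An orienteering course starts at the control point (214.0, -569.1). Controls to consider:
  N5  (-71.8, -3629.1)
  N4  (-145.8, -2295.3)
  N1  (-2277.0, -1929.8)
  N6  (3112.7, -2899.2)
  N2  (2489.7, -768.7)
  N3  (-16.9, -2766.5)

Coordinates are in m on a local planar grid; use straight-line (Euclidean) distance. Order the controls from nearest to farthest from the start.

Distance from the start at (214.0, -569.1) to each:
N4 (-145.8, -2295.3): 1763.3 m
N3 (-16.9, -2766.5): 2209.5 m
N2 (2489.7, -768.7): 2284.4 m
N1 (-2277.0, -1929.8): 2838.4 m
N5 (-71.8, -3629.1): 3073.3 m
N6 (3112.7, -2899.2): 3719.1 m

N4, N3, N2, N1, N5, N6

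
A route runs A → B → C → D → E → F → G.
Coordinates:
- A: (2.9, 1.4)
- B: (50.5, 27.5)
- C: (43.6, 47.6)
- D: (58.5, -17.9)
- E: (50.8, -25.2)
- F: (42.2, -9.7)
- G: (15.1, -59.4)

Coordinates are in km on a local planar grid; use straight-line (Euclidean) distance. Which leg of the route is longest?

Leg distances:
A→B: 54.3 km
B→C: 21.3 km
C→D: 67.2 km
D→E: 10.6 km
E→F: 17.7 km
F→G: 56.6 km
The longest leg is C–D at 67.2 km.

C–D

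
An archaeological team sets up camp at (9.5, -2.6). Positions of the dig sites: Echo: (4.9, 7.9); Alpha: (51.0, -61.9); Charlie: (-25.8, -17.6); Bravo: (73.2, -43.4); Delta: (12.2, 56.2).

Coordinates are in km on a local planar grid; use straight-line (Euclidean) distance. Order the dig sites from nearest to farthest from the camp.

Computing each straight-line distance from (9.5, -2.6):
Echo (4.9, 7.9): 11.5 km
Charlie (-25.8, -17.6): 38.4 km
Delta (12.2, 56.2): 58.9 km
Alpha (51.0, -61.9): 72.4 km
Bravo (73.2, -43.4): 75.6 km

Echo, Charlie, Delta, Alpha, Bravo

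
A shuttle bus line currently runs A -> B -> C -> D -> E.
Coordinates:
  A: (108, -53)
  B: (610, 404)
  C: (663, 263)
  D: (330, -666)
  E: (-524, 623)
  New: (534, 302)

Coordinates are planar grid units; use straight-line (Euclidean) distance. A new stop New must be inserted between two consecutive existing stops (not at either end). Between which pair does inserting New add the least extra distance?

Added distance for inserting New between each consecutive pair:
A–B: 2.9
B–C: 111.3
C–D: 137.1
D–E: 548.7
Smallest added distance is 2.9, inserting between A and B.

between A and B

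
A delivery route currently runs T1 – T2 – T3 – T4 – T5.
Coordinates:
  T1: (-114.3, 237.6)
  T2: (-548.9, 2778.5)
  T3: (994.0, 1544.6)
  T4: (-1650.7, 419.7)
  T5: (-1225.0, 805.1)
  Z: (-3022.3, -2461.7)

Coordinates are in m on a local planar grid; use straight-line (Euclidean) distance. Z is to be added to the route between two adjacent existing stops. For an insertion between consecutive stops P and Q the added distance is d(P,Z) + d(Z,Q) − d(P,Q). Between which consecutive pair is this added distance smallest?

between T3 and T4

Added distance for inserting Z between each consecutive pair:
T1–T2: 7184.5 m
T2–T3: 9491.8 m
T3–T4: 5990.0 m
T4–T5: 6345.5 m
Smallest added distance is 5990.0 m, inserting between T3 and T4.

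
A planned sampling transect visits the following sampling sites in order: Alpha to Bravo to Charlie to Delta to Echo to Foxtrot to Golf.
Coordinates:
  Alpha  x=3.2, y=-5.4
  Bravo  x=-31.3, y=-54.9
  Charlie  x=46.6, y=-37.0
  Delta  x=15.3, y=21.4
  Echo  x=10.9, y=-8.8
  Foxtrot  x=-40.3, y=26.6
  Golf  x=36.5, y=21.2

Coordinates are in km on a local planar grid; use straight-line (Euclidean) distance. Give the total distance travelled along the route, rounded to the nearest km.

376 km

Leg distances:
Alpha→Bravo: 60.3 km  (cumulative 60.3 km)
Bravo→Charlie: 79.9 km  (cumulative 140.3 km)
Charlie→Delta: 66.3 km  (cumulative 206.5 km)
Delta→Echo: 30.5 km  (cumulative 237.0 km)
Echo→Foxtrot: 62.2 km  (cumulative 299.3 km)
Foxtrot→Golf: 77.0 km  (cumulative 376.3 km)
Total route length ≈ 376 km.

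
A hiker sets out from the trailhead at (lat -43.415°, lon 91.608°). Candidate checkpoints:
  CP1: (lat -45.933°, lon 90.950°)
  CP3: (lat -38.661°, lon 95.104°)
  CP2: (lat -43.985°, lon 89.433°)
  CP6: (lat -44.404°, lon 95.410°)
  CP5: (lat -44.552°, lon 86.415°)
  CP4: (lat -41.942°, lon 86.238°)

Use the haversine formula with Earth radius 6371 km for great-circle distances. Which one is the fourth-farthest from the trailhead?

CP6

Distances from the trailhead ((lat -43.415°, lon 91.608°)):
CP3: 604.4 km
CP4: 468.4 km
CP5: 434.2 km
CP6: 323.8 km
CP1: 284.8 km
CP2: 186.0 km
The fourth-farthest is CP6 at 323.8 km.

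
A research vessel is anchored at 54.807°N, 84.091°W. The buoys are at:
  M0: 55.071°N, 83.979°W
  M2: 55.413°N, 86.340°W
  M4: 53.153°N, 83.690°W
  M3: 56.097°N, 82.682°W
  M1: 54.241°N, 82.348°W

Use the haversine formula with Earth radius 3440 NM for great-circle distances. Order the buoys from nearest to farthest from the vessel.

M0, M1, M2, M3, M4

Computing each great-circle distance from 54.807°N, 84.091°W:
M0 55.071°N, 83.979°W: 16.3 NM
M1 54.241°N, 82.348°W: 69.6 NM
M2 55.413°N, 86.340°W: 85.4 NM
M3 56.097°N, 82.682°W: 91.1 NM
M4 53.153°N, 83.690°W: 100.3 NM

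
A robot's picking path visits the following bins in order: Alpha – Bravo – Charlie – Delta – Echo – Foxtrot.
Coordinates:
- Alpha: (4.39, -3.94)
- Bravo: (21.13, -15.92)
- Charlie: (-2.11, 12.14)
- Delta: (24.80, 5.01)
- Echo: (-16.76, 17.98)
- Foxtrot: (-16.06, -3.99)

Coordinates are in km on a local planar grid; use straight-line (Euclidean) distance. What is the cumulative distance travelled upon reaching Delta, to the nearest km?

Leg distances:
Alpha→Bravo: 20.6 km  (cumulative 20.6 km)
Bravo→Charlie: 36.4 km  (cumulative 57.0 km)
Charlie→Delta: 27.8 km  (cumulative 84.9 km)
Cumulative distance at Delta ≈ 85 km.

85 km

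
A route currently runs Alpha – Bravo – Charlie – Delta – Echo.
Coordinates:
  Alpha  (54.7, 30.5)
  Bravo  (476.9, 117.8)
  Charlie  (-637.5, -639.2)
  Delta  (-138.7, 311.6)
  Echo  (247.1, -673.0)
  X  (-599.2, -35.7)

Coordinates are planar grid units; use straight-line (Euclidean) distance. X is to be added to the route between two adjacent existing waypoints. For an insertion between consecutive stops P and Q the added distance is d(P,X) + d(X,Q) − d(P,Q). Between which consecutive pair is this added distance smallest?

Added distance for inserting X between each consecutive pair:
Alpha–Bravo: 1313.1
Bravo–Charlie: 344.5
Charlie–Delta: 107.8
Delta–Echo: 578.7
Smallest added distance is 107.8, inserting between Charlie and Delta.

between Charlie and Delta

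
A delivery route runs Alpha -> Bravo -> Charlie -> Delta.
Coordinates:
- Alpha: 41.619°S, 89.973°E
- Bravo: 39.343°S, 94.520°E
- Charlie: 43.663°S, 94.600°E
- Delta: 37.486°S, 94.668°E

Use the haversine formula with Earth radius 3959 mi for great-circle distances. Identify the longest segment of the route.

Charlie–Delta

Leg distances:
Alpha→Bravo: 286.0 mi
Bravo→Charlie: 298.5 mi
Charlie→Delta: 426.8 mi
The longest leg is Charlie–Delta at 426.8 mi.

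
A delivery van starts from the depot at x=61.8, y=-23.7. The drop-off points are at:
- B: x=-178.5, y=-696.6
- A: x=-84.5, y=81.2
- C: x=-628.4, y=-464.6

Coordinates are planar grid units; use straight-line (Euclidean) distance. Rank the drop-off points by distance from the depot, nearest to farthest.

A, B, C

Distance from the depot at x=61.8, y=-23.7 to each:
A x=-84.5, y=81.2: 180.0
B x=-178.5, y=-696.6: 714.5
C x=-628.4, y=-464.6: 819.0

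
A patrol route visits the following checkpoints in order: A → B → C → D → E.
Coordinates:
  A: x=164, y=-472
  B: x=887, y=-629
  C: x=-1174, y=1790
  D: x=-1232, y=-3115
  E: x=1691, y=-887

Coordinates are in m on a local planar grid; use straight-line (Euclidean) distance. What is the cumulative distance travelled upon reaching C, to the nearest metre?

Leg distances:
A→B: 739.8 m  (cumulative 739.8 m)
B→C: 3177.9 m  (cumulative 3917.8 m)
Cumulative distance at C ≈ 3918 m.

3918 m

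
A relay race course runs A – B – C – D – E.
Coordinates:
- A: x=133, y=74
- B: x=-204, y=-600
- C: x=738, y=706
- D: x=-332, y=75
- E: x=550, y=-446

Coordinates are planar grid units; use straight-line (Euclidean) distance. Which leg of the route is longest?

B–C

Leg distances:
A→B: 753.6
B→C: 1610.3
C→D: 1242.2
D→E: 1024.4
The longest leg is B–C at 1610.3.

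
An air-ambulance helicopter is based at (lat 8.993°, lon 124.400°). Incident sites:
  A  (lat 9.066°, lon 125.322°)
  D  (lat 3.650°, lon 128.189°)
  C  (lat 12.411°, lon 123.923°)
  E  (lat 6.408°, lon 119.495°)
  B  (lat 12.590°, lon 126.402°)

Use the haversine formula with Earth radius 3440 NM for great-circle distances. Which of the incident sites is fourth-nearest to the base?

Distance to each, sorted:
A: 54.8 NM
C: 207.1 NM
B: 246.1 NM
E: 330.5 NM
D: 392.4 NM
The fourth-nearest is E at 330.5 NM.

E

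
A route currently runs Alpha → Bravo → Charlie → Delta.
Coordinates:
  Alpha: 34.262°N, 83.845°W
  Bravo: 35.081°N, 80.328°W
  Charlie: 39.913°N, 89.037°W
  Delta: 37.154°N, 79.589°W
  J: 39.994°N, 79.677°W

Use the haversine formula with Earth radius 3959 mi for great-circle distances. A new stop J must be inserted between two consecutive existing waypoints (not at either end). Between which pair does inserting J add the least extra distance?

between Charlie and Delta

Added distance for inserting J between each consecutive pair:
Alpha–Bravo: 591.3 mi
Bravo–Charlie: 254.8 mi
Charlie–Delta: 147.1 mi
Smallest added distance is 147.1 mi, inserting between Charlie and Delta.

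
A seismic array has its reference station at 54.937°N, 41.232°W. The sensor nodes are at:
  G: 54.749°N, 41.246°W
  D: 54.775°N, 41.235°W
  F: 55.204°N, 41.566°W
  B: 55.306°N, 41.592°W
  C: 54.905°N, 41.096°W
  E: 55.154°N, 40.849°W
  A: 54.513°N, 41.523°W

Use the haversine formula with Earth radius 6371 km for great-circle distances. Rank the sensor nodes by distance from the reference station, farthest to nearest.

Distance from the reference station at 54.937°N, 41.232°W to each:
A 54.513°N, 41.523°W: 50.7 km
B 55.306°N, 41.592°W: 47.0 km
F 55.204°N, 41.566°W: 36.5 km
E 55.154°N, 40.849°W: 34.3 km
G 54.749°N, 41.246°W: 20.9 km
D 54.775°N, 41.235°W: 18.0 km
C 54.905°N, 41.096°W: 9.4 km

A, B, F, E, G, D, C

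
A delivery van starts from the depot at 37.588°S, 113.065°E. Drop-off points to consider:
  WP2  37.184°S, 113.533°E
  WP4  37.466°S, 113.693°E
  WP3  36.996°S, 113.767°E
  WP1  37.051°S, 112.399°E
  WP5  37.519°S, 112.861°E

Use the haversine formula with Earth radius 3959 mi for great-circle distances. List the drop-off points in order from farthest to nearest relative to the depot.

WP3, WP1, WP2, WP4, WP5

Computing each great-circle distance from 37.588°S, 113.065°E:
WP3 36.996°S, 113.767°E: 56.2 mi
WP1 37.051°S, 112.399°E: 52.1 mi
WP2 37.184°S, 113.533°E: 37.9 mi
WP4 37.466°S, 113.693°E: 35.4 mi
WP5 37.519°S, 112.861°E: 12.1 mi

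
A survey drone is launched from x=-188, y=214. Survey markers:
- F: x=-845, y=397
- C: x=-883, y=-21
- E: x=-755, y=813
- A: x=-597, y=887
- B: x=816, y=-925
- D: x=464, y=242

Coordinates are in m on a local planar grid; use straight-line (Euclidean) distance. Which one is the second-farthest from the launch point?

Distances from the launch point (x=-188, y=214):
B: 1518.3 m
E: 824.8 m
A: 787.5 m
C: 733.7 m
F: 682.0 m
D: 652.6 m
The second-farthest is E at 824.8 m.

E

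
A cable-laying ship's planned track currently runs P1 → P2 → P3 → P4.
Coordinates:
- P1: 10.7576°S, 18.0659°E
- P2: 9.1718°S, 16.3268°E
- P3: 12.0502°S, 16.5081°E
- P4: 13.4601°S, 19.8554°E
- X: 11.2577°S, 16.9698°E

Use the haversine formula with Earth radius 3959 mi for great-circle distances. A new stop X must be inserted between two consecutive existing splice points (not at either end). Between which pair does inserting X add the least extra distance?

Added distance for inserting X between each consecutive pair:
P1–P2: 71.3 mi
P2–P3: 14.4 mi
P3–P4: 64.5 mi
Smallest added distance is 14.4 mi, inserting between P2 and P3.

between P2 and P3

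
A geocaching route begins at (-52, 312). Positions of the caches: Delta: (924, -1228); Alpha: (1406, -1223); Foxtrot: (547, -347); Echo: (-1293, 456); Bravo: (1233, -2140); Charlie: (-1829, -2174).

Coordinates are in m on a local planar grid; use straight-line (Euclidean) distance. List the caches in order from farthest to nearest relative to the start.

Charlie, Bravo, Alpha, Delta, Echo, Foxtrot

Computing each straight-line distance from (-52, 312):
Charlie (-1829, -2174): 3055.8 m
Bravo (1233, -2140): 2768.3 m
Alpha (1406, -1223): 2117.1 m
Delta (924, -1228): 1823.2 m
Echo (-1293, 456): 1249.3 m
Foxtrot (547, -347): 890.6 m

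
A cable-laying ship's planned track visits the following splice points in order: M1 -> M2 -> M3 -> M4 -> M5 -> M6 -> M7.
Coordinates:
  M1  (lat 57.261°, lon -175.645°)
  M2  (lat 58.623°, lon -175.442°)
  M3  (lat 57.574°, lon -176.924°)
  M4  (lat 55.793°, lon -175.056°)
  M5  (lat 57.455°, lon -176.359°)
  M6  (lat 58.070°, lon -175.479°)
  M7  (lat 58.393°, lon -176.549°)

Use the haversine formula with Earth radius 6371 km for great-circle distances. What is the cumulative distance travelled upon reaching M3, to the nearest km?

297 km

Leg distances:
M1→M2: 151.9 km  (cumulative 151.9 km)
M2→M3: 145.6 km  (cumulative 297.5 km)
Cumulative distance at M3 ≈ 297 km.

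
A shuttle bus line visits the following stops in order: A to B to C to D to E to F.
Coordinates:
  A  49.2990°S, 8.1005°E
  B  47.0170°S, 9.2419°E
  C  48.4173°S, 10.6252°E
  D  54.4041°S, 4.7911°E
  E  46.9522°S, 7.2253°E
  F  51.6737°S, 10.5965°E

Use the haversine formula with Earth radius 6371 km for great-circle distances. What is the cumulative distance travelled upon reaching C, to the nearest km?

454 km

Leg distances:
A→B: 267.5 km  (cumulative 267.5 km)
B→C: 187.0 km  (cumulative 454.4 km)
Cumulative distance at C ≈ 454 km.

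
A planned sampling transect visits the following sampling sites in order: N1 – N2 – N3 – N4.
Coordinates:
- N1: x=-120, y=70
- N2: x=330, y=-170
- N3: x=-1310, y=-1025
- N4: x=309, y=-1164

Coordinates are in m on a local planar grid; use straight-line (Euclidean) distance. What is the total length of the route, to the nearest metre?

Leg distances:
N1→N2: 510.0 m  (cumulative 510.0 m)
N2→N3: 1849.5 m  (cumulative 2359.5 m)
N3→N4: 1625.0 m  (cumulative 3984.4 m)
Total route length ≈ 3984 m.

3984 m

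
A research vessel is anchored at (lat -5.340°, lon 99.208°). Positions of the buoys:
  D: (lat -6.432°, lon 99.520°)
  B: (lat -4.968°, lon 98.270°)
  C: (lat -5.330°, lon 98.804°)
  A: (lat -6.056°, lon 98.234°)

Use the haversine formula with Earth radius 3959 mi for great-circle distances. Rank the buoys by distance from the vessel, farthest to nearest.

A, D, B, C

Distances from the vessel:
A (lat -6.056°, lon 98.234°): 83.3 mi
D (lat -6.432°, lon 99.520°): 78.4 mi
B (lat -4.968°, lon 98.270°): 69.5 mi
C (lat -5.330°, lon 98.804°): 27.8 mi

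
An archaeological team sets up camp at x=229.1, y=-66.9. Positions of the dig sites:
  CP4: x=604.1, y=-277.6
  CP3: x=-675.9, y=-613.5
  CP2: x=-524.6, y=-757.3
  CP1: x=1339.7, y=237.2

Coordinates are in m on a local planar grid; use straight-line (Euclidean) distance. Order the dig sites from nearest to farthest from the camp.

CP4, CP2, CP3, CP1

Distance from the camp at x=229.1, y=-66.9 to each:
CP4 x=604.1, y=-277.6: 430.1 m
CP2 x=-524.6, y=-757.3: 1022.1 m
CP3 x=-675.9, y=-613.5: 1057.3 m
CP1 x=1339.7, y=237.2: 1151.5 m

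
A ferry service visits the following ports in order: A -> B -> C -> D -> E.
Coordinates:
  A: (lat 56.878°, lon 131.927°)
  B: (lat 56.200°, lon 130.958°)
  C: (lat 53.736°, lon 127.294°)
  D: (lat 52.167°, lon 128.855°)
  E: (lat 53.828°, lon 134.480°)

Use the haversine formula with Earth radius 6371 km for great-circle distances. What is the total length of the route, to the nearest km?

Leg distances:
A→B: 96.0 km  (cumulative 96.0 km)
B→C: 360.1 km  (cumulative 456.1 km)
C→D: 203.4 km  (cumulative 659.5 km)
D→E: 419.1 km  (cumulative 1078.7 km)
Total route length ≈ 1079 km.

1079 km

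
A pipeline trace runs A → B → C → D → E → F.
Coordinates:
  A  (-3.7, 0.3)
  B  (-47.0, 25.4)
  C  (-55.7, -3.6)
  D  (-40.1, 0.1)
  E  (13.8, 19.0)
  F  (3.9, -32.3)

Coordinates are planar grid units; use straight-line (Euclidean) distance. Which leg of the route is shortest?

C–D

Leg distances:
A→B: 50.0
B→C: 30.3
C→D: 16.0
D→E: 57.1
E→F: 52.2
The shortest leg is C–D at 16.0.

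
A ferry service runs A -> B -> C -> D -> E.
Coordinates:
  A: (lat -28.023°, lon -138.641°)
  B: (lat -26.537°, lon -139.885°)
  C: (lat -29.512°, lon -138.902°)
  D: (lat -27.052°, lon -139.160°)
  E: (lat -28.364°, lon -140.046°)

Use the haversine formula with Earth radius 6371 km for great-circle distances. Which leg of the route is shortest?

Leg distances:
A→B: 206.0 km
B→C: 344.6 km
C→D: 274.7 km
D→E: 170.0 km
The shortest leg is D–E at 170.0 km.

D–E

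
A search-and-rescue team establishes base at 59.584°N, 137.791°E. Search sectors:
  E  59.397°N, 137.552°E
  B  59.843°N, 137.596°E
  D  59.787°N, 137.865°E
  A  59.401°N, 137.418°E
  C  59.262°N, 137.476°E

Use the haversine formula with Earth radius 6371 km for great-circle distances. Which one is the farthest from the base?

C

Distance to each, sorted:
C: 40.0 km
B: 30.8 km
A: 29.3 km
E: 24.8 km
D: 23.0 km
The farthest is C at 40.0 km.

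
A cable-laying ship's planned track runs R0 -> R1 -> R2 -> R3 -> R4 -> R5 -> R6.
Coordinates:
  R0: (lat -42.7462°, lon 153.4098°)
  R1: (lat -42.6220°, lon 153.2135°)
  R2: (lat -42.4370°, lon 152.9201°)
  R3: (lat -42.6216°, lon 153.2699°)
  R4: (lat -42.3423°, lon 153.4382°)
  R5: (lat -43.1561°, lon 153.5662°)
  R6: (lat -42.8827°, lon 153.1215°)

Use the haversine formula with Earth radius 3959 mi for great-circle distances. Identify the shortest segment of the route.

R0–R1

Leg distances:
R0→R1: 13.2 mi
R1→R2: 19.7 mi
R2→R3: 21.9 mi
R3→R4: 21.1 mi
R4→R5: 56.6 mi
R5→R6: 29.4 mi
The shortest leg is R0–R1 at 13.2 mi.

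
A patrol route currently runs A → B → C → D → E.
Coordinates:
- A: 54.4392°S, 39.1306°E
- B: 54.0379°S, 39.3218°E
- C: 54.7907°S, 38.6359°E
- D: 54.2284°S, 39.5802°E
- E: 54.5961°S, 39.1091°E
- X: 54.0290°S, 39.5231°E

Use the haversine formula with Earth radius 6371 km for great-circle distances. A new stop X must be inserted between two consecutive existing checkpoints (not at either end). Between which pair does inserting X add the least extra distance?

between A and B

Added distance for inserting X between each consecutive pair:
A–B: 19.1 km
B–C: 20.8 km
C–D: 37.5 km
D–E: 40.0 km
Smallest added distance is 19.1 km, inserting between A and B.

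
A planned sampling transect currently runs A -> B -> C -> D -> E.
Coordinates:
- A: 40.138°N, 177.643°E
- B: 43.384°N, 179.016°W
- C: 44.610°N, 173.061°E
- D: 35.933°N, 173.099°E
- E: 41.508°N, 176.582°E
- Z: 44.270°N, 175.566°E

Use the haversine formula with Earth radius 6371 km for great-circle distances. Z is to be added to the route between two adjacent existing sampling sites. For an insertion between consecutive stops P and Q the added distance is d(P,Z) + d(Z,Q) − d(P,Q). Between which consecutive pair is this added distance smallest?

between B and C

Added distance for inserting Z between each consecutive pair:
A–B: 480.8 km
B–C: 0.0 km
C–D: 187.9 km
D–E: 579.0 km
Smallest added distance is 0.0 km, inserting between B and C.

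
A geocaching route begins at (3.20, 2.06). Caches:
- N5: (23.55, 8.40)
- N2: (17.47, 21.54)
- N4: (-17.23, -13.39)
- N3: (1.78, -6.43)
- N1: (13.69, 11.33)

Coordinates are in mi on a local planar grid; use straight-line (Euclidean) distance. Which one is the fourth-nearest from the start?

N2

Distance to each, sorted:
N3: 8.6 mi
N1: 14.0 mi
N5: 21.3 mi
N2: 24.1 mi
N4: 25.6 mi
The fourth-nearest is N2 at 24.1 mi.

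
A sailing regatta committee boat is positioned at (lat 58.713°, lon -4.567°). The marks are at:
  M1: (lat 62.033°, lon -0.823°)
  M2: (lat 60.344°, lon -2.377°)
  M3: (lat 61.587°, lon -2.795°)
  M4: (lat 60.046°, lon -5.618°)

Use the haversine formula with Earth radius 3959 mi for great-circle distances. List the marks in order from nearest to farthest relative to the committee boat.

M4, M2, M3, M1

Distances from the committee boat:
M4 (lat 60.046°, lon -5.618°): 99.3 mi
M2 (lat 60.344°, lon -2.377°): 136.3 mi
M3 (lat 61.587°, lon -2.795°): 207.7 mi
M1 (lat 62.033°, lon -0.823°): 262.5 mi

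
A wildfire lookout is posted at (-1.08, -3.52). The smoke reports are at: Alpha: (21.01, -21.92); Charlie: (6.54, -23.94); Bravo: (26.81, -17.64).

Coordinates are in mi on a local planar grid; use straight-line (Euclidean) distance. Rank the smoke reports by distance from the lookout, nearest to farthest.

Charlie, Alpha, Bravo

Computing each straight-line distance from (-1.08, -3.52):
Charlie (6.54, -23.94): 21.8 mi
Alpha (21.01, -21.92): 28.7 mi
Bravo (26.81, -17.64): 31.3 mi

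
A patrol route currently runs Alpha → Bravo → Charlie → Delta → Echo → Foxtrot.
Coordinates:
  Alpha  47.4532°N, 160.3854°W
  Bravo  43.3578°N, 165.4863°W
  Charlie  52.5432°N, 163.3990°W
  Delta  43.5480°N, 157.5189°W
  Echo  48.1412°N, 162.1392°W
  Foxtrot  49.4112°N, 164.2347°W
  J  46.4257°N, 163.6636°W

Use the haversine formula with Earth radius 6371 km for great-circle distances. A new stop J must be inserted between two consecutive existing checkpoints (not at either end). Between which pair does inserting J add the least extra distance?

between Bravo and Charlie

Added distance for inserting J between each consecutive pair:
Alpha–Bravo: 39.2 km
Bravo–Charlie: 17.6 km
Charlie–Delta: 169.1 km
Delta–Echo: 178.7 km
Echo–Foxtrot: 348.8 km
Smallest added distance is 17.6 km, inserting between Bravo and Charlie.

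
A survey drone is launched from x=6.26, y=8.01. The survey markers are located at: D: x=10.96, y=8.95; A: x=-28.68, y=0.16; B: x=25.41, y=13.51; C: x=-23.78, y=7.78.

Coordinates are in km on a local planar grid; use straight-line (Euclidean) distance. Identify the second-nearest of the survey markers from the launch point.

Distances from the launch point (x=6.26, y=8.01):
D: 4.8 km
B: 19.9 km
C: 30.0 km
A: 35.8 km
The second-nearest is B at 19.9 km.

B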